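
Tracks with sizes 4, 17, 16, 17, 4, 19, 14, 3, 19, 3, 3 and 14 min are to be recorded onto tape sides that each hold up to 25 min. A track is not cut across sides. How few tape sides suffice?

7

Total = 19 + 19 + 17 + 17 + 16 + 14 + 14 + 4 + 4 + 3 + 3 + 3 = 133 min.
Lower bound: ⌈133/25⌉ = 6 tape sides.
Also, 7 tracks each exceed 25/2 min, and no two of those can share a side, so at least 7 tape sides are needed.
A packing using 7 tape sides:
  side 1: 19 + 4 = 23
  side 2: 19 + 4 = 23
  side 3: 17 + 3 + 3 = 23
  side 4: 17 + 3 = 20
  side 5: 16 = 16
  side 6: 14 = 14
  side 7: 14 = 14
This matches the lower bound, so 7 is optimal.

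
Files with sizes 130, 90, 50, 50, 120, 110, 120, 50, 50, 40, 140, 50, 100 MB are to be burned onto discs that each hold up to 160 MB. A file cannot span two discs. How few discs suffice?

8

Total = 140 + 130 + 120 + 120 + 110 + 100 + 90 + 50 + 50 + 50 + 50 + 50 + 40 = 1100 MB.
Lower bound: ⌈1100/160⌉ = 7 discs.
A packing using 8 discs:
  disc 1: 140 = 140
  disc 2: 130 = 130
  disc 3: 120 + 40 = 160
  disc 4: 120 = 120
  disc 5: 110 + 50 = 160
  disc 6: 100 + 50 = 150
  disc 7: 90 + 50 = 140
  disc 8: 50 + 50 = 100
No arrangement into 7 discs stays within capacity, so 8 is optimal.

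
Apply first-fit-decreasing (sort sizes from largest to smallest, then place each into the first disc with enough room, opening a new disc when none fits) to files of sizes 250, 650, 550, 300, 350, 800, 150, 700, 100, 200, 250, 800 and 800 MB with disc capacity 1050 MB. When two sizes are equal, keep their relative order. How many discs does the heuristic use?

6

Sorted descending: 800, 800, 800, 700, 650, 550, 350, 300, 250, 250, 200, 150, 100.
  800 → disc 1 (new)  [load 800/1050]
  800 → disc 2 (new)  [load 800/1050]
  800 → disc 3 (new)  [load 800/1050]
  700 → disc 4 (new)  [load 700/1050]
  650 → disc 5 (new)  [load 650/1050]
  550 → disc 6 (new)  [load 550/1050]
  350 → disc 4  [load 1050/1050]
  300 → disc 5  [load 950/1050]
  250 → disc 1  [load 1050/1050]
  250 → disc 2  [load 1050/1050]
  200 → disc 3  [load 1000/1050]
  150 → disc 6  [load 700/1050]
  100 → disc 5  [load 1050/1050]
6 discs opened.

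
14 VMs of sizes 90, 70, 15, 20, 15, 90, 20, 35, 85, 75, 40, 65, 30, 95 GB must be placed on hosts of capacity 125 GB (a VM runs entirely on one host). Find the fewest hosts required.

7

Total = 95 + 90 + 90 + 85 + 75 + 70 + 65 + 40 + 35 + 30 + 20 + 20 + 15 + 15 = 745 GB.
Lower bound: ⌈745/125⌉ = 6 hosts.
Also, 7 VMs each exceed 125/2 GB, and no two of those can share a host, so at least 7 hosts are needed.
A packing using 7 hosts:
  host 1: 95 + 30 = 125
  host 2: 90 + 35 = 125
  host 3: 90 + 20 + 15 = 125
  host 4: 85 + 40 = 125
  host 5: 75 + 20 + 15 = 110
  host 6: 70 = 70
  host 7: 65 = 65
This matches the lower bound, so 7 is optimal.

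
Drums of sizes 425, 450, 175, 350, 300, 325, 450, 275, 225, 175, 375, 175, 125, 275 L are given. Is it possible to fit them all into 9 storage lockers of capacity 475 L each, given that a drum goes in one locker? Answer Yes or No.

No

Total = 4100 L; ⌈4100/475⌉ = 9.
The bound of 9 does not rule out 9, but exhaustive search shows no assignment into 9 storage lockers of capacity 475 L exists — the minimum is 10.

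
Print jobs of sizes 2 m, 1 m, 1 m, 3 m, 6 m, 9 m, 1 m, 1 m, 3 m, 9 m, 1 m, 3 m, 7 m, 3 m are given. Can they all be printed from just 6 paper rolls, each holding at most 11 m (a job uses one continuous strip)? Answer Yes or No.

A valid assignment using 5 paper rolls:
  roll 1: 9 + 2 = 11
  roll 2: 9 + 1 + 1 = 11
  roll 3: 7 + 3 + 1 = 11
  roll 4: 6 + 3 + 1 + 1 = 11
  roll 5: 3 + 3 = 6
That uses only 5 ≤ 6, so 6 paper rolls are enough.

Yes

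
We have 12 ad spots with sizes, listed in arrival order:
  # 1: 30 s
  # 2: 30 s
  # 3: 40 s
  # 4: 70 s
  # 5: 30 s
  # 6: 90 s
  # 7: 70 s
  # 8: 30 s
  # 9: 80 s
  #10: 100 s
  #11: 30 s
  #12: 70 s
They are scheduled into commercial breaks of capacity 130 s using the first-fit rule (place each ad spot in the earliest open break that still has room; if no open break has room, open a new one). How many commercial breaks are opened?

7

  30 → break 1 (new)  [load 30/130]
  30 → break 1  [load 60/130]
  40 → break 1  [load 100/130]
  70 → break 2 (new)  [load 70/130]
  30 → break 1  [load 130/130]
  90 → break 3 (new)  [load 90/130]
  70 → break 4 (new)  [load 70/130]
  30 → break 2  [load 100/130]
  80 → break 5 (new)  [load 80/130]
  100 → break 6 (new)  [load 100/130]
  30 → break 2  [load 130/130]
  70 → break 7 (new)  [load 70/130]
7 commercial breaks opened.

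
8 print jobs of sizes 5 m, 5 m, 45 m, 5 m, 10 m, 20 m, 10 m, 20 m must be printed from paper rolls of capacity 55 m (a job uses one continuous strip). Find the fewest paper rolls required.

Total = 45 + 20 + 20 + 10 + 10 + 5 + 5 + 5 = 120 m.
Lower bound: ⌈120/55⌉ = 3 paper rolls.
A packing using 3 paper rolls:
  roll 1: 45 + 10 = 55
  roll 2: 20 + 20 + 10 + 5 = 55
  roll 3: 5 + 5 = 10
This matches the lower bound, so 3 is optimal.

3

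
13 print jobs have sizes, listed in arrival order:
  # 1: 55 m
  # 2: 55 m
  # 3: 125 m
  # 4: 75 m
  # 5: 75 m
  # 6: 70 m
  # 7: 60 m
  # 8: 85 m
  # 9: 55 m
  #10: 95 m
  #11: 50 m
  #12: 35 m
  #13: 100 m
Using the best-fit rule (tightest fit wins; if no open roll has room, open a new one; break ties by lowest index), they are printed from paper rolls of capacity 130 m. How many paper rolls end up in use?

8

  55 → roll 1 (new)  [load 55/130]
  55 → roll 1  [load 110/130]
  125 → roll 2 (new)  [load 125/130]
  75 → roll 3 (new)  [load 75/130]
  75 → roll 4 (new)  [load 75/130]
  70 → roll 5 (new)  [load 70/130]
  60 → roll 5  [load 130/130]
  85 → roll 6 (new)  [load 85/130]
  55 → roll 3  [load 130/130]
  95 → roll 7 (new)  [load 95/130]
  50 → roll 4  [load 125/130]
  35 → roll 7  [load 130/130]
  100 → roll 8 (new)  [load 100/130]
8 paper rolls opened.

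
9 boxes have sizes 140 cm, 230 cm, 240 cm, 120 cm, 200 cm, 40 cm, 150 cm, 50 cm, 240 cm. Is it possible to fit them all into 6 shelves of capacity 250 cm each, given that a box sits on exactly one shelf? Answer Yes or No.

Total = 1410 cm; ⌈1410/250⌉ = 6.
The bound of 6 does not rule out 6, but exhaustive search shows no assignment into 6 shelves of capacity 250 cm exists — the minimum is 7.

No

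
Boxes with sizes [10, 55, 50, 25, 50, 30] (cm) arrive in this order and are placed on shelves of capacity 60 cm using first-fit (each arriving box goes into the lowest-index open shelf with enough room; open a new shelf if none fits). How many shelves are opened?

  10 → shelf 1 (new)  [load 10/60]
  55 → shelf 2 (new)  [load 55/60]
  50 → shelf 1  [load 60/60]
  25 → shelf 3 (new)  [load 25/60]
  50 → shelf 4 (new)  [load 50/60]
  30 → shelf 3  [load 55/60]
4 shelves opened.

4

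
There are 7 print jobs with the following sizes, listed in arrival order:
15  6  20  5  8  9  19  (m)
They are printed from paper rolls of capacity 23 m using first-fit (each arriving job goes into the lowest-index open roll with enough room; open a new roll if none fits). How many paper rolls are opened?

4

  15 → roll 1 (new)  [load 15/23]
  6 → roll 1  [load 21/23]
  20 → roll 2 (new)  [load 20/23]
  5 → roll 3 (new)  [load 5/23]
  8 → roll 3  [load 13/23]
  9 → roll 3  [load 22/23]
  19 → roll 4 (new)  [load 19/23]
4 paper rolls opened.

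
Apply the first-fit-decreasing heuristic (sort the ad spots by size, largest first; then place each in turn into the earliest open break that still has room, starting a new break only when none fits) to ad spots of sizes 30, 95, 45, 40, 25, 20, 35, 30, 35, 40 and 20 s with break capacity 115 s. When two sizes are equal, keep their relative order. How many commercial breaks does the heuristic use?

Sorted descending: 95, 45, 40, 40, 35, 35, 30, 30, 25, 20, 20.
  95 → break 1 (new)  [load 95/115]
  45 → break 2 (new)  [load 45/115]
  40 → break 2  [load 85/115]
  40 → break 3 (new)  [load 40/115]
  35 → break 3  [load 75/115]
  35 → break 3  [load 110/115]
  30 → break 2  [load 115/115]
  30 → break 4 (new)  [load 30/115]
  25 → break 4  [load 55/115]
  20 → break 1  [load 115/115]
  20 → break 4  [load 75/115]
4 commercial breaks opened.

4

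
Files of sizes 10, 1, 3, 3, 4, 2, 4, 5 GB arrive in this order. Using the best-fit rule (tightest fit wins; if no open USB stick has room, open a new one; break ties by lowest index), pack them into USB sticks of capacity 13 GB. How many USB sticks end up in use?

  10 → USB stick 1 (new)  [load 10/13]
  1 → USB stick 1  [load 11/13]
  3 → USB stick 2 (new)  [load 3/13]
  3 → USB stick 2  [load 6/13]
  4 → USB stick 2  [load 10/13]
  2 → USB stick 1  [load 13/13]
  4 → USB stick 3 (new)  [load 4/13]
  5 → USB stick 3  [load 9/13]
3 USB sticks opened.

3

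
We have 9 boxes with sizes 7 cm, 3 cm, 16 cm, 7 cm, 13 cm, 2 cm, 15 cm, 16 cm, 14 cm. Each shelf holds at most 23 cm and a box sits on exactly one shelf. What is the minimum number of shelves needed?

Total = 16 + 16 + 15 + 14 + 13 + 7 + 7 + 3 + 2 = 93 cm.
Lower bound: ⌈93/23⌉ = 5 shelves.
A packing using 5 shelves:
  shelf 1: 16 + 7 = 23
  shelf 2: 16 + 7 = 23
  shelf 3: 15 + 3 + 2 = 20
  shelf 4: 14 = 14
  shelf 5: 13 = 13
This matches the lower bound, so 5 is optimal.

5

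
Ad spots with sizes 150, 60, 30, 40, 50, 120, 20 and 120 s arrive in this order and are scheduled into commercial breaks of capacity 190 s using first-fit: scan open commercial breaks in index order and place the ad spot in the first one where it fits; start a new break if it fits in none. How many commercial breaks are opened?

4

  150 → break 1 (new)  [load 150/190]
  60 → break 2 (new)  [load 60/190]
  30 → break 1  [load 180/190]
  40 → break 2  [load 100/190]
  50 → break 2  [load 150/190]
  120 → break 3 (new)  [load 120/190]
  20 → break 2  [load 170/190]
  120 → break 4 (new)  [load 120/190]
4 commercial breaks opened.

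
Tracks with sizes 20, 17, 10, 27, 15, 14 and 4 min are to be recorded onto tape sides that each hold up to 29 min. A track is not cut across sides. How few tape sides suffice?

Total = 27 + 20 + 17 + 15 + 14 + 10 + 4 = 107 min.
Lower bound: ⌈107/29⌉ = 4 tape sides.
A packing using 4 tape sides:
  side 1: 27 = 27
  side 2: 20 + 4 = 24
  side 3: 17 + 10 = 27
  side 4: 15 + 14 = 29
This matches the lower bound, so 4 is optimal.

4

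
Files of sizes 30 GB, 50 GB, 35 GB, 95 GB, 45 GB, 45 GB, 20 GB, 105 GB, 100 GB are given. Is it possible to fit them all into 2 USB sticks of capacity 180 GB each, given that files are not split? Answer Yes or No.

No

Total = 525 GB; ⌈525/180⌉ = 3.
At least 3 USB sticks are required, but only 2 are allowed.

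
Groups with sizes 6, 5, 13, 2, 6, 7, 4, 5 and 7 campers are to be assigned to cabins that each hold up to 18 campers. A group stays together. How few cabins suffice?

Total = 13 + 7 + 7 + 6 + 6 + 5 + 5 + 4 + 2 = 55 campers.
Lower bound: ⌈55/18⌉ = 4 cabins.
A packing using 4 cabins:
  cabin 1: 13 + 5 = 18
  cabin 2: 7 + 7 + 4 = 18
  cabin 3: 6 + 6 + 5 = 17
  cabin 4: 2 = 2
This matches the lower bound, so 4 is optimal.

4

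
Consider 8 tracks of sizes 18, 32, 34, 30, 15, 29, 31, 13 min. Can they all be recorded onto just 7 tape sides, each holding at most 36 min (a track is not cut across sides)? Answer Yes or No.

Yes

A valid assignment using 7 tape sides:
  side 1: 34 = 34
  side 2: 32 = 32
  side 3: 31 = 31
  side 4: 30 = 30
  side 5: 29 = 29
  side 6: 18 + 15 = 33
  side 7: 13 = 13
Every load is within 36 min, so 7 tape sides suffice.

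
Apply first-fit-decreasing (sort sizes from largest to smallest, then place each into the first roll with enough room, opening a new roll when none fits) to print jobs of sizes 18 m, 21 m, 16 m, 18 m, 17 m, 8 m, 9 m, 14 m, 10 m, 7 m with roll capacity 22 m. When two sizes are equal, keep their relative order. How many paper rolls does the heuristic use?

8

Sorted descending: 21, 18, 18, 17, 16, 14, 10, 9, 8, 7.
  21 → roll 1 (new)  [load 21/22]
  18 → roll 2 (new)  [load 18/22]
  18 → roll 3 (new)  [load 18/22]
  17 → roll 4 (new)  [load 17/22]
  16 → roll 5 (new)  [load 16/22]
  14 → roll 6 (new)  [load 14/22]
  10 → roll 7 (new)  [load 10/22]
  9 → roll 7  [load 19/22]
  8 → roll 6  [load 22/22]
  7 → roll 8 (new)  [load 7/22]
8 paper rolls opened.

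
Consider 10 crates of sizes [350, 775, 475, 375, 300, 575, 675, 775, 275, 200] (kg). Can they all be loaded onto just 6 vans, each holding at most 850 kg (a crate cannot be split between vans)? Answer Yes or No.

Yes

A valid assignment using 6 vans:
  van 1: 775 = 775
  van 2: 775 = 775
  van 3: 675 = 675
  van 4: 575 + 275 = 850
  van 5: 475 + 375 = 850
  van 6: 350 + 300 + 200 = 850
Every load is within 850 kg, so 6 vans suffice.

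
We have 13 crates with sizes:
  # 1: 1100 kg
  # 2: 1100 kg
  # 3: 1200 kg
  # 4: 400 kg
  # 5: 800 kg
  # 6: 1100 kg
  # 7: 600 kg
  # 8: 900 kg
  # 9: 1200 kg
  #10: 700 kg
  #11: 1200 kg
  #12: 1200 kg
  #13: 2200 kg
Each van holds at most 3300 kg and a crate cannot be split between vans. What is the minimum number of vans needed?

5

Total = 2200 + 1200 + 1200 + 1200 + 1200 + 1100 + 1100 + 1100 + 900 + 800 + 700 + 600 + 400 = 13700 kg.
Lower bound: ⌈13700/3300⌉ = 5 vans.
A packing using 5 vans:
  van 1: 2200 + 1100 = 3300
  van 2: 1200 + 1200 + 900 = 3300
  van 3: 1200 + 1200 + 800 = 3200
  van 4: 1100 + 1100 + 700 + 400 = 3300
  van 5: 600 = 600
This matches the lower bound, so 5 is optimal.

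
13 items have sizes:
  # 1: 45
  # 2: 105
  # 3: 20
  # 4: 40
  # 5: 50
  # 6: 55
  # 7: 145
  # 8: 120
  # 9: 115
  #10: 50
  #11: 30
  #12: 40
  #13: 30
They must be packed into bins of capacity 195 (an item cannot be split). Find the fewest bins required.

5

Total = 145 + 120 + 115 + 105 + 55 + 50 + 50 + 45 + 40 + 40 + 30 + 30 + 20 = 845.
Lower bound: ⌈845/195⌉ = 5 bins.
A packing using 5 bins:
  bin 1: 145 + 50 = 195
  bin 2: 120 + 55 + 20 = 195
  bin 3: 115 + 50 + 30 = 195
  bin 4: 105 + 45 + 40 = 190
  bin 5: 40 + 30 = 70
This matches the lower bound, so 5 is optimal.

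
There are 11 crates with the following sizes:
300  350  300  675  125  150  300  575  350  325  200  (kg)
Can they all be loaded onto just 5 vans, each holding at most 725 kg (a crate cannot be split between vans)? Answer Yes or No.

Total = 3650 kg; ⌈3650/725⌉ = 6.
At least 6 vans are required, but only 5 are allowed.

No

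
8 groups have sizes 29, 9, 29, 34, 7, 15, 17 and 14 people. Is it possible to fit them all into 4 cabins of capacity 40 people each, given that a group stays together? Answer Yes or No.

Total = 154 people; ⌈154/40⌉ = 4.
The bound of 4 does not rule out 4, but exhaustive search shows no assignment into 4 cabins of capacity 40 people exists — the minimum is 5.

No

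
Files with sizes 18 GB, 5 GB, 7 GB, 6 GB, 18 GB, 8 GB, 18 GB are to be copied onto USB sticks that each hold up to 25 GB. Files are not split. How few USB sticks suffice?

Total = 18 + 18 + 18 + 8 + 7 + 6 + 5 = 80 GB.
Lower bound: ⌈80/25⌉ = 4 USB sticks.
A packing using 4 USB sticks:
  USB stick 1: 18 + 7 = 25
  USB stick 2: 18 + 6 = 24
  USB stick 3: 18 + 5 = 23
  USB stick 4: 8 = 8
This matches the lower bound, so 4 is optimal.

4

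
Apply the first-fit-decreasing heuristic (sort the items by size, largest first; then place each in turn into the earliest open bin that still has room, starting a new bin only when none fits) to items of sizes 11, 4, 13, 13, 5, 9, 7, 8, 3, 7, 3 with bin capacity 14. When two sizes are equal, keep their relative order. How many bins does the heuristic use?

Sorted descending: 13, 13, 11, 9, 8, 7, 7, 5, 4, 3, 3.
  13 → bin 1 (new)  [load 13/14]
  13 → bin 2 (new)  [load 13/14]
  11 → bin 3 (new)  [load 11/14]
  9 → bin 4 (new)  [load 9/14]
  8 → bin 5 (new)  [load 8/14]
  7 → bin 6 (new)  [load 7/14]
  7 → bin 6  [load 14/14]
  5 → bin 4  [load 14/14]
  4 → bin 5  [load 12/14]
  3 → bin 3  [load 14/14]
  3 → bin 7 (new)  [load 3/14]
7 bins opened.

7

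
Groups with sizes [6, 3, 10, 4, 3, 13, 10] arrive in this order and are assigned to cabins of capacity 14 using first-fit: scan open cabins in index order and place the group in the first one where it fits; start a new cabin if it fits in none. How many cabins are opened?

  6 → cabin 1 (new)  [load 6/14]
  3 → cabin 1  [load 9/14]
  10 → cabin 2 (new)  [load 10/14]
  4 → cabin 1  [load 13/14]
  3 → cabin 2  [load 13/14]
  13 → cabin 3 (new)  [load 13/14]
  10 → cabin 4 (new)  [load 10/14]
4 cabins opened.

4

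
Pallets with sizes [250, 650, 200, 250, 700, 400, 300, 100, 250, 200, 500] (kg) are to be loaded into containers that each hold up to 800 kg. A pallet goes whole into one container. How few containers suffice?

Total = 700 + 650 + 500 + 400 + 300 + 250 + 250 + 250 + 200 + 200 + 100 = 3800 kg.
Lower bound: ⌈3800/800⌉ = 5 containers.
A packing using 5 containers:
  container 1: 700 + 100 = 800
  container 2: 650 = 650
  container 3: 500 + 300 = 800
  container 4: 400 + 200 + 200 = 800
  container 5: 250 + 250 + 250 = 750
This matches the lower bound, so 5 is optimal.

5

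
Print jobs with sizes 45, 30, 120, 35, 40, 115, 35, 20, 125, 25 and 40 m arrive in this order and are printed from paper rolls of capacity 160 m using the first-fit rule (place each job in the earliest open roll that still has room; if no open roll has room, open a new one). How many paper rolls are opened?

5

  45 → roll 1 (new)  [load 45/160]
  30 → roll 1  [load 75/160]
  120 → roll 2 (new)  [load 120/160]
  35 → roll 1  [load 110/160]
  40 → roll 1  [load 150/160]
  115 → roll 3 (new)  [load 115/160]
  35 → roll 2  [load 155/160]
  20 → roll 3  [load 135/160]
  125 → roll 4 (new)  [load 125/160]
  25 → roll 3  [load 160/160]
  40 → roll 5 (new)  [load 40/160]
5 paper rolls opened.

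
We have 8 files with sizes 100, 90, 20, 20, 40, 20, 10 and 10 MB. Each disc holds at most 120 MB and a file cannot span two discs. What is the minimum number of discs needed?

Total = 100 + 90 + 40 + 20 + 20 + 20 + 10 + 10 = 310 MB.
Lower bound: ⌈310/120⌉ = 3 discs.
A packing using 3 discs:
  disc 1: 100 + 20 = 120
  disc 2: 90 + 20 + 10 = 120
  disc 3: 40 + 20 + 10 = 70
This matches the lower bound, so 3 is optimal.

3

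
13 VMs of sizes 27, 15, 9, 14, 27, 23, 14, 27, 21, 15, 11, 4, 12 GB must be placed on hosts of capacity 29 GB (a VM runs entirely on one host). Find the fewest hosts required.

Total = 27 + 27 + 27 + 23 + 21 + 15 + 15 + 14 + 14 + 12 + 11 + 9 + 4 = 219 GB.
Lower bound: ⌈219/29⌉ = 8 hosts.
A packing using 9 hosts:
  host 1: 27 = 27
  host 2: 27 = 27
  host 3: 27 = 27
  host 4: 23 + 4 = 27
  host 5: 21 = 21
  host 6: 15 + 14 = 29
  host 7: 15 + 14 = 29
  host 8: 12 + 11 = 23
  host 9: 9 = 9
No arrangement into 8 hosts stays within capacity, so 9 is optimal.

9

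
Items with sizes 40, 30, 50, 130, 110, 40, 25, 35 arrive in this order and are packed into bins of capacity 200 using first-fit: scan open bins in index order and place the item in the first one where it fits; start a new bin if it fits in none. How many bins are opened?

  40 → bin 1 (new)  [load 40/200]
  30 → bin 1  [load 70/200]
  50 → bin 1  [load 120/200]
  130 → bin 2 (new)  [load 130/200]
  110 → bin 3 (new)  [load 110/200]
  40 → bin 1  [load 160/200]
  25 → bin 1  [load 185/200]
  35 → bin 2  [load 165/200]
3 bins opened.

3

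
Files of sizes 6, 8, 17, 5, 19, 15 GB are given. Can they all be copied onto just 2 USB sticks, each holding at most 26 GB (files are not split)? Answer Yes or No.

No

Total = 70 GB; ⌈70/26⌉ = 3.
At least 3 USB sticks are required, but only 2 are allowed.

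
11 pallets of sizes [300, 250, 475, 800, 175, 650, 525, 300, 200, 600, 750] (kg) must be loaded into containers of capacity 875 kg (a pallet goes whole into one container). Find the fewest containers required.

7

Total = 800 + 750 + 650 + 600 + 525 + 475 + 300 + 300 + 250 + 200 + 175 = 5025 kg.
Lower bound: ⌈5025/875⌉ = 6 containers.
A packing using 7 containers:
  container 1: 800 = 800
  container 2: 750 = 750
  container 3: 650 + 200 = 850
  container 4: 600 + 250 = 850
  container 5: 525 + 300 = 825
  container 6: 475 + 300 = 775
  container 7: 175 = 175
No arrangement into 6 containers stays within capacity, so 7 is optimal.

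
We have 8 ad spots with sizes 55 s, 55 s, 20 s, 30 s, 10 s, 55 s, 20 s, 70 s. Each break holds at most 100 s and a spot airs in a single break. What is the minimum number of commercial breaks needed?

4

Total = 70 + 55 + 55 + 55 + 30 + 20 + 20 + 10 = 315 s.
Lower bound: ⌈315/100⌉ = 4 commercial breaks.
A packing using 4 commercial breaks:
  break 1: 70 + 30 = 100
  break 2: 55 + 20 + 20 = 95
  break 3: 55 + 10 = 65
  break 4: 55 = 55
This matches the lower bound, so 4 is optimal.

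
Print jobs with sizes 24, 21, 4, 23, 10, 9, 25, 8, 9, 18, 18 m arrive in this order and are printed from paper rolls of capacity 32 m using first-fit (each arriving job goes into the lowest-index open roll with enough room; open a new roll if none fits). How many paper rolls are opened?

  24 → roll 1 (new)  [load 24/32]
  21 → roll 2 (new)  [load 21/32]
  4 → roll 1  [load 28/32]
  23 → roll 3 (new)  [load 23/32]
  10 → roll 2  [load 31/32]
  9 → roll 3  [load 32/32]
  25 → roll 4 (new)  [load 25/32]
  8 → roll 5 (new)  [load 8/32]
  9 → roll 5  [load 17/32]
  18 → roll 6 (new)  [load 18/32]
  18 → roll 7 (new)  [load 18/32]
7 paper rolls opened.

7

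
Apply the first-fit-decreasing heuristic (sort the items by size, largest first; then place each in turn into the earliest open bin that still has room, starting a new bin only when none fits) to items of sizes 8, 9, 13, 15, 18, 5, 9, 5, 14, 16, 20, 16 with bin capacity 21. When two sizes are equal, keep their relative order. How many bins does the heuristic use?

8

Sorted descending: 20, 18, 16, 16, 15, 14, 13, 9, 9, 8, 5, 5.
  20 → bin 1 (new)  [load 20/21]
  18 → bin 2 (new)  [load 18/21]
  16 → bin 3 (new)  [load 16/21]
  16 → bin 4 (new)  [load 16/21]
  15 → bin 5 (new)  [load 15/21]
  14 → bin 6 (new)  [load 14/21]
  13 → bin 7 (new)  [load 13/21]
  9 → bin 8 (new)  [load 9/21]
  9 → bin 8  [load 18/21]
  8 → bin 7  [load 21/21]
  5 → bin 3  [load 21/21]
  5 → bin 4  [load 21/21]
8 bins opened.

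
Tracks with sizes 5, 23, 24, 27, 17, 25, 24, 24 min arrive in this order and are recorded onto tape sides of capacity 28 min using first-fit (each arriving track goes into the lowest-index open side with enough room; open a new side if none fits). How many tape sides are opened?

7

  5 → side 1 (new)  [load 5/28]
  23 → side 1  [load 28/28]
  24 → side 2 (new)  [load 24/28]
  27 → side 3 (new)  [load 27/28]
  17 → side 4 (new)  [load 17/28]
  25 → side 5 (new)  [load 25/28]
  24 → side 6 (new)  [load 24/28]
  24 → side 7 (new)  [load 24/28]
7 tape sides opened.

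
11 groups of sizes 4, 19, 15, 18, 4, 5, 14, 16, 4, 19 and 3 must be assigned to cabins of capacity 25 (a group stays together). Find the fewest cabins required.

6

Total = 19 + 19 + 18 + 16 + 15 + 14 + 5 + 4 + 4 + 4 + 3 = 121.
Lower bound: ⌈121/25⌉ = 5 cabins.
Also, 6 groups each exceed 25/2, and no two of those can share a cabin, so at least 6 cabins are needed.
A packing using 6 cabins:
  cabin 1: 19 + 5 = 24
  cabin 2: 19 + 4 = 23
  cabin 3: 18 + 4 + 3 = 25
  cabin 4: 16 + 4 = 20
  cabin 5: 15 = 15
  cabin 6: 14 = 14
This matches the lower bound, so 6 is optimal.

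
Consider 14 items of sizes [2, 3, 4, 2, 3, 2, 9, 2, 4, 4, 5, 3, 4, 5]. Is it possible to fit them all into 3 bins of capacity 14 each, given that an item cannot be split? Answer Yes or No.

Total = 52; ⌈52/14⌉ = 4.
At least 4 bins are required, but only 3 are allowed.

No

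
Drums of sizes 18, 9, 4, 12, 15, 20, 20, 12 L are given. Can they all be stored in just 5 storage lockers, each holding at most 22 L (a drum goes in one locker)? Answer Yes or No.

Total = 110 L; ⌈110/22⌉ = 5.
6 drums each exceed half the capacity and cannot share a locker, forcing at least 6 storage lockers.
At least 6 storage lockers are required, but only 5 are allowed.

No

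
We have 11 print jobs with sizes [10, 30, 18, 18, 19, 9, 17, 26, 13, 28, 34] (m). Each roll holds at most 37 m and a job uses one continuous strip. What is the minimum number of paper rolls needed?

Total = 34 + 30 + 28 + 26 + 19 + 18 + 18 + 17 + 13 + 10 + 9 = 222 m.
Lower bound: ⌈222/37⌉ = 6 paper rolls.
A packing using 7 paper rolls:
  roll 1: 34 = 34
  roll 2: 30 = 30
  roll 3: 28 + 9 = 37
  roll 4: 26 + 10 = 36
  roll 5: 19 + 18 = 37
  roll 6: 18 + 17 = 35
  roll 7: 13 = 13
No arrangement into 6 paper rolls stays within capacity, so 7 is optimal.

7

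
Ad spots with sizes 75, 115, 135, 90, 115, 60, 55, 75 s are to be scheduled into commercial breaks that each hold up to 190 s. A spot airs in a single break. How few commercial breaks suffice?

Total = 135 + 115 + 115 + 90 + 75 + 75 + 60 + 55 = 720 s.
Lower bound: ⌈720/190⌉ = 4 commercial breaks.
A packing using 4 commercial breaks:
  break 1: 135 + 55 = 190
  break 2: 115 + 75 = 190
  break 3: 115 + 75 = 190
  break 4: 90 + 60 = 150
This matches the lower bound, so 4 is optimal.

4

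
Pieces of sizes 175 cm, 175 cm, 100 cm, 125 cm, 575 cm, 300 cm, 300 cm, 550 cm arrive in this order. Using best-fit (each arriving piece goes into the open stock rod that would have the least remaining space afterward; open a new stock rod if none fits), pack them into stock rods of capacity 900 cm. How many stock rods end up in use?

  175 → stock rod 1 (new)  [load 175/900]
  175 → stock rod 1  [load 350/900]
  100 → stock rod 1  [load 450/900]
  125 → stock rod 1  [load 575/900]
  575 → stock rod 2 (new)  [load 575/900]
  300 → stock rod 1  [load 875/900]
  300 → stock rod 2  [load 875/900]
  550 → stock rod 3 (new)  [load 550/900]
3 stock rods opened.

3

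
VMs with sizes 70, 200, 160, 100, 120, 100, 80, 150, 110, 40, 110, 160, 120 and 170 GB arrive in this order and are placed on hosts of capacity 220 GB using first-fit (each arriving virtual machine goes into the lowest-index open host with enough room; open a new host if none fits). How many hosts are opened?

10

  70 → host 1 (new)  [load 70/220]
  200 → host 2 (new)  [load 200/220]
  160 → host 3 (new)  [load 160/220]
  100 → host 1  [load 170/220]
  120 → host 4 (new)  [load 120/220]
  100 → host 4  [load 220/220]
  80 → host 5 (new)  [load 80/220]
  150 → host 6 (new)  [load 150/220]
  110 → host 5  [load 190/220]
  40 → host 1  [load 210/220]
  110 → host 7 (new)  [load 110/220]
  160 → host 8 (new)  [load 160/220]
  120 → host 9 (new)  [load 120/220]
  170 → host 10 (new)  [load 170/220]
10 hosts opened.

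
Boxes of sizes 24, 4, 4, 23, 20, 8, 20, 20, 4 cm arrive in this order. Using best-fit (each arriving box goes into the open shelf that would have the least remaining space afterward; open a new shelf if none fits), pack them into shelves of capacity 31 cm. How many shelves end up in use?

  24 → shelf 1 (new)  [load 24/31]
  4 → shelf 1  [load 28/31]
  4 → shelf 2 (new)  [load 4/31]
  23 → shelf 2  [load 27/31]
  20 → shelf 3 (new)  [load 20/31]
  8 → shelf 3  [load 28/31]
  20 → shelf 4 (new)  [load 20/31]
  20 → shelf 5 (new)  [load 20/31]
  4 → shelf 2  [load 31/31]
5 shelves opened.

5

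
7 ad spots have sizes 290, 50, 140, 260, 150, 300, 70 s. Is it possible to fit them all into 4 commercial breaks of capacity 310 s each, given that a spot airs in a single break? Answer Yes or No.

No

Total = 1260 s; ⌈1260/310⌉ = 5.
At least 5 commercial breaks are required, but only 4 are allowed.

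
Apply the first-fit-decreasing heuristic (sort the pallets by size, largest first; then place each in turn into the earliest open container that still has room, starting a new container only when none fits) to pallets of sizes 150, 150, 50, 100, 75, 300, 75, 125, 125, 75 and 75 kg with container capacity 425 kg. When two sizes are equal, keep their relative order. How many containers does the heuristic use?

4

Sorted descending: 300, 150, 150, 125, 125, 100, 75, 75, 75, 75, 50.
  300 → container 1 (new)  [load 300/425]
  150 → container 2 (new)  [load 150/425]
  150 → container 2  [load 300/425]
  125 → container 1  [load 425/425]
  125 → container 2  [load 425/425]
  100 → container 3 (new)  [load 100/425]
  75 → container 3  [load 175/425]
  75 → container 3  [load 250/425]
  75 → container 3  [load 325/425]
  75 → container 3  [load 400/425]
  50 → container 4 (new)  [load 50/425]
4 containers opened.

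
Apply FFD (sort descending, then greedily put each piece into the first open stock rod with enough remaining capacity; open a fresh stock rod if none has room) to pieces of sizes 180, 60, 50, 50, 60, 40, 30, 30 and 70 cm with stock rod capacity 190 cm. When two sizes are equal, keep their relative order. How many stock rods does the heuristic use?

4

Sorted descending: 180, 70, 60, 60, 50, 50, 40, 30, 30.
  180 → stock rod 1 (new)  [load 180/190]
  70 → stock rod 2 (new)  [load 70/190]
  60 → stock rod 2  [load 130/190]
  60 → stock rod 2  [load 190/190]
  50 → stock rod 3 (new)  [load 50/190]
  50 → stock rod 3  [load 100/190]
  40 → stock rod 3  [load 140/190]
  30 → stock rod 3  [load 170/190]
  30 → stock rod 4 (new)  [load 30/190]
4 stock rods opened.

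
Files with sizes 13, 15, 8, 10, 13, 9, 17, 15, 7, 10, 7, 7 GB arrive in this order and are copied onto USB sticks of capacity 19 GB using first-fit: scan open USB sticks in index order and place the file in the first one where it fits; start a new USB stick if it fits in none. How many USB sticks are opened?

  13 → USB stick 1 (new)  [load 13/19]
  15 → USB stick 2 (new)  [load 15/19]
  8 → USB stick 3 (new)  [load 8/19]
  10 → USB stick 3  [load 18/19]
  13 → USB stick 4 (new)  [load 13/19]
  9 → USB stick 5 (new)  [load 9/19]
  17 → USB stick 6 (new)  [load 17/19]
  15 → USB stick 7 (new)  [load 15/19]
  7 → USB stick 5  [load 16/19]
  10 → USB stick 8 (new)  [load 10/19]
  7 → USB stick 8  [load 17/19]
  7 → USB stick 9 (new)  [load 7/19]
9 USB sticks opened.

9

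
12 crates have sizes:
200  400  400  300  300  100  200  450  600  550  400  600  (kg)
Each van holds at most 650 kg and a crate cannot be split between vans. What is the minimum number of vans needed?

8

Total = 600 + 600 + 550 + 450 + 400 + 400 + 400 + 300 + 300 + 200 + 200 + 100 = 4500 kg.
Lower bound: ⌈4500/650⌉ = 7 vans.
A packing using 8 vans:
  van 1: 600 = 600
  van 2: 600 = 600
  van 3: 550 + 100 = 650
  van 4: 450 + 200 = 650
  van 5: 400 + 200 = 600
  van 6: 400 = 400
  van 7: 400 = 400
  van 8: 300 + 300 = 600
No arrangement into 7 vans stays within capacity, so 8 is optimal.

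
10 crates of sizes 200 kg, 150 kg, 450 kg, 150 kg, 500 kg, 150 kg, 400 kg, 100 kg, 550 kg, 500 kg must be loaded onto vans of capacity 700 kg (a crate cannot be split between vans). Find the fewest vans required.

Total = 550 + 500 + 500 + 450 + 400 + 200 + 150 + 150 + 150 + 100 = 3150 kg.
Lower bound: ⌈3150/700⌉ = 5 vans.
A packing using 5 vans:
  van 1: 550 + 150 = 700
  van 2: 500 + 200 = 700
  van 3: 500 + 150 = 650
  van 4: 450 + 150 + 100 = 700
  van 5: 400 = 400
This matches the lower bound, so 5 is optimal.

5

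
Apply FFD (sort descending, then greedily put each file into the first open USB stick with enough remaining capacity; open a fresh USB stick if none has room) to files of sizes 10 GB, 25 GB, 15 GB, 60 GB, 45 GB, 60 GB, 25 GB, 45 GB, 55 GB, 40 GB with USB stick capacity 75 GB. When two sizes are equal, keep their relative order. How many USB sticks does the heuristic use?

6

Sorted descending: 60, 60, 55, 45, 45, 40, 25, 25, 15, 10.
  60 → USB stick 1 (new)  [load 60/75]
  60 → USB stick 2 (new)  [load 60/75]
  55 → USB stick 3 (new)  [load 55/75]
  45 → USB stick 4 (new)  [load 45/75]
  45 → USB stick 5 (new)  [load 45/75]
  40 → USB stick 6 (new)  [load 40/75]
  25 → USB stick 4  [load 70/75]
  25 → USB stick 5  [load 70/75]
  15 → USB stick 1  [load 75/75]
  10 → USB stick 2  [load 70/75]
6 USB sticks opened.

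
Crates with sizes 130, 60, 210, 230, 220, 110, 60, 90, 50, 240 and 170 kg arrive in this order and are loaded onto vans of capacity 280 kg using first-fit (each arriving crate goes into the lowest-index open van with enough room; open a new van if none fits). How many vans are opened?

7

  130 → van 1 (new)  [load 130/280]
  60 → van 1  [load 190/280]
  210 → van 2 (new)  [load 210/280]
  230 → van 3 (new)  [load 230/280]
  220 → van 4 (new)  [load 220/280]
  110 → van 5 (new)  [load 110/280]
  60 → van 1  [load 250/280]
  90 → van 5  [load 200/280]
  50 → van 2  [load 260/280]
  240 → van 6 (new)  [load 240/280]
  170 → van 7 (new)  [load 170/280]
7 vans opened.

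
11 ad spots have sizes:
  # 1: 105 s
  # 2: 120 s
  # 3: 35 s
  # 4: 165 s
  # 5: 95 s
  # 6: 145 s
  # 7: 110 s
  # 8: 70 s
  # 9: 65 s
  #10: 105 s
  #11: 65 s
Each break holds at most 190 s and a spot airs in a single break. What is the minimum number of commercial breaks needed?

7

Total = 165 + 145 + 120 + 110 + 105 + 105 + 95 + 70 + 65 + 65 + 35 = 1080 s.
Lower bound: ⌈1080/190⌉ = 6 commercial breaks.
A packing using 7 commercial breaks:
  break 1: 165 = 165
  break 2: 145 + 35 = 180
  break 3: 120 + 70 = 190
  break 4: 110 + 65 = 175
  break 5: 105 + 65 = 170
  break 6: 105 = 105
  break 7: 95 = 95
No arrangement into 6 commercial breaks stays within capacity, so 7 is optimal.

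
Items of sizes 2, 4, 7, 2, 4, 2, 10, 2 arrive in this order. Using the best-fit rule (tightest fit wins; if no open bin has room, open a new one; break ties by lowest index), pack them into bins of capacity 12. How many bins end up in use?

  2 → bin 1 (new)  [load 2/12]
  4 → bin 1  [load 6/12]
  7 → bin 2 (new)  [load 7/12]
  2 → bin 2  [load 9/12]
  4 → bin 1  [load 10/12]
  2 → bin 1  [load 12/12]
  10 → bin 3 (new)  [load 10/12]
  2 → bin 3  [load 12/12]
3 bins opened.

3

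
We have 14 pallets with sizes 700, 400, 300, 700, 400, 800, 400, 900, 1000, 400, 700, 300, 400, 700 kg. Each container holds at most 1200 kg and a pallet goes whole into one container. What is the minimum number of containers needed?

Total = 1000 + 900 + 800 + 700 + 700 + 700 + 700 + 400 + 400 + 400 + 400 + 400 + 300 + 300 = 8100 kg.
Lower bound: ⌈8100/1200⌉ = 7 containers.
A packing using 8 containers:
  container 1: 1000 = 1000
  container 2: 900 + 300 = 1200
  container 3: 800 + 400 = 1200
  container 4: 700 + 400 = 1100
  container 5: 700 + 400 = 1100
  container 6: 700 + 400 = 1100
  container 7: 700 + 400 = 1100
  container 8: 300 = 300
No arrangement into 7 containers stays within capacity, so 8 is optimal.

8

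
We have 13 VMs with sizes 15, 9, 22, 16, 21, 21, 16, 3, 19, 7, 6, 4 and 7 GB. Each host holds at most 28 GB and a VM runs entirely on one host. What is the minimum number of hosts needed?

7

Total = 22 + 21 + 21 + 19 + 16 + 16 + 15 + 9 + 7 + 7 + 6 + 4 + 3 = 166 GB.
Lower bound: ⌈166/28⌉ = 6 hosts.
Also, 7 VMs each exceed 14 GB, and no two of those can share a host, so at least 7 hosts are needed.
A packing using 7 hosts:
  host 1: 22 + 6 = 28
  host 2: 21 + 7 = 28
  host 3: 21 + 7 = 28
  host 4: 19 + 9 = 28
  host 5: 16 + 4 + 3 = 23
  host 6: 16 = 16
  host 7: 15 = 15
This matches the lower bound, so 7 is optimal.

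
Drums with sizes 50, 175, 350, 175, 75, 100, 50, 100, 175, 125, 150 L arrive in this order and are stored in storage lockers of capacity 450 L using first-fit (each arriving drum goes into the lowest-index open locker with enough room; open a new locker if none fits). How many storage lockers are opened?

4

  50 → locker 1 (new)  [load 50/450]
  175 → locker 1  [load 225/450]
  350 → locker 2 (new)  [load 350/450]
  175 → locker 1  [load 400/450]
  75 → locker 2  [load 425/450]
  100 → locker 3 (new)  [load 100/450]
  50 → locker 1  [load 450/450]
  100 → locker 3  [load 200/450]
  175 → locker 3  [load 375/450]
  125 → locker 4 (new)  [load 125/450]
  150 → locker 4  [load 275/450]
4 storage lockers opened.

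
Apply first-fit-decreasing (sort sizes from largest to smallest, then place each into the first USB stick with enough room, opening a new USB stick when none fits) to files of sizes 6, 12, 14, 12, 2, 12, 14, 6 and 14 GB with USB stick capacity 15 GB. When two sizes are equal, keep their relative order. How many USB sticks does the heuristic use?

7

Sorted descending: 14, 14, 14, 12, 12, 12, 6, 6, 2.
  14 → USB stick 1 (new)  [load 14/15]
  14 → USB stick 2 (new)  [load 14/15]
  14 → USB stick 3 (new)  [load 14/15]
  12 → USB stick 4 (new)  [load 12/15]
  12 → USB stick 5 (new)  [load 12/15]
  12 → USB stick 6 (new)  [load 12/15]
  6 → USB stick 7 (new)  [load 6/15]
  6 → USB stick 7  [load 12/15]
  2 → USB stick 4  [load 14/15]
7 USB sticks opened.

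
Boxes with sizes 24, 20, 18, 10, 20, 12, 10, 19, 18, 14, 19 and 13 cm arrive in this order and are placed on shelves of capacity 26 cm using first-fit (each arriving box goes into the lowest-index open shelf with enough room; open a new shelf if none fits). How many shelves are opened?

10

  24 → shelf 1 (new)  [load 24/26]
  20 → shelf 2 (new)  [load 20/26]
  18 → shelf 3 (new)  [load 18/26]
  10 → shelf 4 (new)  [load 10/26]
  20 → shelf 5 (new)  [load 20/26]
  12 → shelf 4  [load 22/26]
  10 → shelf 6 (new)  [load 10/26]
  19 → shelf 7 (new)  [load 19/26]
  18 → shelf 8 (new)  [load 18/26]
  14 → shelf 6  [load 24/26]
  19 → shelf 9 (new)  [load 19/26]
  13 → shelf 10 (new)  [load 13/26]
10 shelves opened.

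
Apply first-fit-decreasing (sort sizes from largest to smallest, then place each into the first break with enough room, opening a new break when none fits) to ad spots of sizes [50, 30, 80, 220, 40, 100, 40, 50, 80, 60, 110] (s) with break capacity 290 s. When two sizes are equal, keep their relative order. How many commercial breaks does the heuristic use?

Sorted descending: 220, 110, 100, 80, 80, 60, 50, 50, 40, 40, 30.
  220 → break 1 (new)  [load 220/290]
  110 → break 2 (new)  [load 110/290]
  100 → break 2  [load 210/290]
  80 → break 2  [load 290/290]
  80 → break 3 (new)  [load 80/290]
  60 → break 1  [load 280/290]
  50 → break 3  [load 130/290]
  50 → break 3  [load 180/290]
  40 → break 3  [load 220/290]
  40 → break 3  [load 260/290]
  30 → break 3  [load 290/290]
3 commercial breaks opened.

3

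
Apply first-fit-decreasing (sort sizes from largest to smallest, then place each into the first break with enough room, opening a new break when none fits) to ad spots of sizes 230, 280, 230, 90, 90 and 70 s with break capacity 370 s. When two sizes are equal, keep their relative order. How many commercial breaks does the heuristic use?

3

Sorted descending: 280, 230, 230, 90, 90, 70.
  280 → break 1 (new)  [load 280/370]
  230 → break 2 (new)  [load 230/370]
  230 → break 3 (new)  [load 230/370]
  90 → break 1  [load 370/370]
  90 → break 2  [load 320/370]
  70 → break 3  [load 300/370]
3 commercial breaks opened.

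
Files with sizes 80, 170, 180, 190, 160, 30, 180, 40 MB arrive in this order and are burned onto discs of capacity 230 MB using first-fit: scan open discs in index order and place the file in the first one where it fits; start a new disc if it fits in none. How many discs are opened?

  80 → disc 1 (new)  [load 80/230]
  170 → disc 2 (new)  [load 170/230]
  180 → disc 3 (new)  [load 180/230]
  190 → disc 4 (new)  [load 190/230]
  160 → disc 5 (new)  [load 160/230]
  30 → disc 1  [load 110/230]
  180 → disc 6 (new)  [load 180/230]
  40 → disc 1  [load 150/230]
6 discs opened.

6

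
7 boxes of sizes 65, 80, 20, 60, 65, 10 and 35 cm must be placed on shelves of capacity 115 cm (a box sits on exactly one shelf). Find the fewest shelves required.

4

Total = 80 + 65 + 65 + 60 + 35 + 20 + 10 = 335 cm.
Lower bound: ⌈335/115⌉ = 3 shelves.
Also, 4 boxes each exceed 115/2 cm, and no two of those can share a shelf, so at least 4 shelves are needed.
A packing using 4 shelves:
  shelf 1: 80 + 35 = 115
  shelf 2: 65 + 20 + 10 = 95
  shelf 3: 65 = 65
  shelf 4: 60 = 60
This matches the lower bound, so 4 is optimal.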